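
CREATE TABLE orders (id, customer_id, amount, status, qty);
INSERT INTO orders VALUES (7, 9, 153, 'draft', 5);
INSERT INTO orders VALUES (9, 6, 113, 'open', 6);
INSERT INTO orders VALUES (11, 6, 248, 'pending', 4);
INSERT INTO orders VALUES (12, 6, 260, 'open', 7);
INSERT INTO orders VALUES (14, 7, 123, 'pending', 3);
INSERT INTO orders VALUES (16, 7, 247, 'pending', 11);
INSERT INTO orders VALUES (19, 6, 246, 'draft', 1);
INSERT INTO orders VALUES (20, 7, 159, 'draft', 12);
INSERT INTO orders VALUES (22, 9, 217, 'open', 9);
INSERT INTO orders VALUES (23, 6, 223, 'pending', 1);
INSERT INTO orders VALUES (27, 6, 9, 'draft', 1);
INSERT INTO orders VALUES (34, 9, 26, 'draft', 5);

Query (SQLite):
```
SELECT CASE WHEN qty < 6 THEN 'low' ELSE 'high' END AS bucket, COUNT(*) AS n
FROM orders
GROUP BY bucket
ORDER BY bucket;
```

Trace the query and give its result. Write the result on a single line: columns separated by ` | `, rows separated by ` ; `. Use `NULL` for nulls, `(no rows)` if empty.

Bucket rows by qty < 6 → 'low' else 'high'; count each bucket.

high | 5 ; low | 7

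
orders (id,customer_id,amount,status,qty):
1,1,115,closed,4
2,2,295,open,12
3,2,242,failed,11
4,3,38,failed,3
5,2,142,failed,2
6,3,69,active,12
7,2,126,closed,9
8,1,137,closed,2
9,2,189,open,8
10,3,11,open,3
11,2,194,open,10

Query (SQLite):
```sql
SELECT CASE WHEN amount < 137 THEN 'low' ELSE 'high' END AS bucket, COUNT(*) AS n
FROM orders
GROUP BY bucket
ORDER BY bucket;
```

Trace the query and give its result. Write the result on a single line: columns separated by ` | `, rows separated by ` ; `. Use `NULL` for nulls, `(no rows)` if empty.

high | 6 ; low | 5

Bucket rows by amount < 137 → 'low' else 'high'; count each bucket.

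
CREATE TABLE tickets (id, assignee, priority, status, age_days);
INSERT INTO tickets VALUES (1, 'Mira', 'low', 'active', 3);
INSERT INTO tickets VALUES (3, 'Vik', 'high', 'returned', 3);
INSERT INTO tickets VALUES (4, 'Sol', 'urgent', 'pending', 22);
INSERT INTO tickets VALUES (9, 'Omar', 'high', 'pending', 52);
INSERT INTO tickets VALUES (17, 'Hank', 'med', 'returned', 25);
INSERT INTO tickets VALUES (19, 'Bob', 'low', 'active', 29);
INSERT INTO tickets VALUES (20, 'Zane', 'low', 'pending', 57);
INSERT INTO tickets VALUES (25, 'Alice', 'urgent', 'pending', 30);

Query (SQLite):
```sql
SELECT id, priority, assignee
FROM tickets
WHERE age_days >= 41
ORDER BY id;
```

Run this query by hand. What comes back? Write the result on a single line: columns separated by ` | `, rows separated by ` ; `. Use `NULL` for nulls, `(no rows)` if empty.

age_days >= 41: ids {9, 20}

9 | high | Omar ; 20 | low | Zane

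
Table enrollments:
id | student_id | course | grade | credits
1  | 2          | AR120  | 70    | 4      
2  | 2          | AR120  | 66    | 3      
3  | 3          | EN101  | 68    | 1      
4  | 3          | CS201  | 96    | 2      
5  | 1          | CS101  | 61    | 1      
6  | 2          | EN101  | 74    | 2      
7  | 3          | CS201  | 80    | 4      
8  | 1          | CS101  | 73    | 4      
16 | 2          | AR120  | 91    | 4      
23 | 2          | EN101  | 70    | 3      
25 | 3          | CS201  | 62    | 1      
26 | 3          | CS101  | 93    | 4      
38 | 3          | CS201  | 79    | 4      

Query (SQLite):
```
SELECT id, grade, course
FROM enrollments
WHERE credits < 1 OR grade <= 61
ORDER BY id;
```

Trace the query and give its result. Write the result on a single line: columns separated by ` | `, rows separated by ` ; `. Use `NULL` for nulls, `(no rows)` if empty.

credits < 1: ids { }
grade <= 61: ids {5}
Combine with OR.

5 | 61 | CS101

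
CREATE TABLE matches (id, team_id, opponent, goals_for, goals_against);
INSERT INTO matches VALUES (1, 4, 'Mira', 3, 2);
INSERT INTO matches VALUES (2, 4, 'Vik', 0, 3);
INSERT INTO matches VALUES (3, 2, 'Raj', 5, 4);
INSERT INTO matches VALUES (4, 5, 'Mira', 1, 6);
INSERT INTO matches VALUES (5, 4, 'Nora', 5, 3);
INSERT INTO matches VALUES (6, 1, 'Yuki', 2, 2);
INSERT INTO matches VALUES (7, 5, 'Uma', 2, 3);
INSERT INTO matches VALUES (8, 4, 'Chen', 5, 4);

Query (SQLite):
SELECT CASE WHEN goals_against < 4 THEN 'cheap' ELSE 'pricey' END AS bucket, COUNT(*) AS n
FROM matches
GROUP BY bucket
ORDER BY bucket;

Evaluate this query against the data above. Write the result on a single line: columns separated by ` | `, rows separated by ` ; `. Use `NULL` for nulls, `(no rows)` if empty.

cheap | 5 ; pricey | 3

Bucket rows by goals_against < 4 → 'cheap' else 'pricey'; count each bucket.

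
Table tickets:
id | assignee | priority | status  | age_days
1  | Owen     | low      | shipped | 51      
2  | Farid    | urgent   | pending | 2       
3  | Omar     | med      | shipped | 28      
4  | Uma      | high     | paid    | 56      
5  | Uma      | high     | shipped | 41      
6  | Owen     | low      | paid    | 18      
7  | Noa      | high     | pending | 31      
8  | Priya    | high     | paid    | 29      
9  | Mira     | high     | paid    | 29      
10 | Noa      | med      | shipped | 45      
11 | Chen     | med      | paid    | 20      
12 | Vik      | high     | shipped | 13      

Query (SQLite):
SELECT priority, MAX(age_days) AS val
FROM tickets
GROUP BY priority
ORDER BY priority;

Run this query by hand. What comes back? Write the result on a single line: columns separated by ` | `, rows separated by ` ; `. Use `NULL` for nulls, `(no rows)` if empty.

Partition tickets by priority; compute MAX(age_days) within each group.
  high: ids {4, 5, 7, 8, 9, 12} → MAX(age_days)=56
  low: ids {1, 6} → MAX(age_days)=51
  med: ids {3, 10, 11} → MAX(age_days)=45
  urgent: ids {2} → MAX(age_days)=2

high | 56 ; low | 51 ; med | 45 ; urgent | 2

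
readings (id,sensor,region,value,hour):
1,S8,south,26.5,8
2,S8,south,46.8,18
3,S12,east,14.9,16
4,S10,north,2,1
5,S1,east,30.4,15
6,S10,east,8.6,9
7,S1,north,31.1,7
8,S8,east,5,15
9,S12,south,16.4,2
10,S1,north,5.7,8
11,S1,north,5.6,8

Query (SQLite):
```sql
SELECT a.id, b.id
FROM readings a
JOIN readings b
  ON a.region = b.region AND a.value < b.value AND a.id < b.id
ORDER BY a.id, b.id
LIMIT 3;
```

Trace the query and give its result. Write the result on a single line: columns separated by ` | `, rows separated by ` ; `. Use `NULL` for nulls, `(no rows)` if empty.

Pairs (a,b) with same region, a.value < b.value, a.id < b.id.
region groups: east:{3,5,6,8} north:{4,7,10,11} south:{1,2,9}
Ordered by (a.id, b.id); first 3.

1 | 2 ; 3 | 5 ; 4 | 7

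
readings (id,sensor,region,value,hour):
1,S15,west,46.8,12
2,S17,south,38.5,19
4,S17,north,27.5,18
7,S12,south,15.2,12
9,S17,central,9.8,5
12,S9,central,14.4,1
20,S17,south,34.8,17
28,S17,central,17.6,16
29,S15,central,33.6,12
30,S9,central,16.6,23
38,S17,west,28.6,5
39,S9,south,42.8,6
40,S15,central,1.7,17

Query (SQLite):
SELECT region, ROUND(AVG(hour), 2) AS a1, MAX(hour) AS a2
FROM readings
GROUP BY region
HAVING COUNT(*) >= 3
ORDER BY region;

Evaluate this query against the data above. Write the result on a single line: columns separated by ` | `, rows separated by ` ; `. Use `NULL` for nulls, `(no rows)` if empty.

Group readings by region.
Per group compute: ROUND(AVG(hour), 2), MAX(hour).
HAVING: drop groups with fewer than 3 rows.
  central: ids {9, 12, 28, 29, 30, 40} → ROUND(AVG(hour), 2)=12.33, MAX(hour)=23
  north: ids {4} → ROUND(AVG(hour), 2)=18, MAX(hour)=18
  south: ids {2, 7, 20, 39} → ROUND(AVG(hour), 2)=13.5, MAX(hour)=19
  west: ids {1, 38} → ROUND(AVG(hour), 2)=8.5, MAX(hour)=12

central | 12.33 | 23 ; south | 13.5 | 19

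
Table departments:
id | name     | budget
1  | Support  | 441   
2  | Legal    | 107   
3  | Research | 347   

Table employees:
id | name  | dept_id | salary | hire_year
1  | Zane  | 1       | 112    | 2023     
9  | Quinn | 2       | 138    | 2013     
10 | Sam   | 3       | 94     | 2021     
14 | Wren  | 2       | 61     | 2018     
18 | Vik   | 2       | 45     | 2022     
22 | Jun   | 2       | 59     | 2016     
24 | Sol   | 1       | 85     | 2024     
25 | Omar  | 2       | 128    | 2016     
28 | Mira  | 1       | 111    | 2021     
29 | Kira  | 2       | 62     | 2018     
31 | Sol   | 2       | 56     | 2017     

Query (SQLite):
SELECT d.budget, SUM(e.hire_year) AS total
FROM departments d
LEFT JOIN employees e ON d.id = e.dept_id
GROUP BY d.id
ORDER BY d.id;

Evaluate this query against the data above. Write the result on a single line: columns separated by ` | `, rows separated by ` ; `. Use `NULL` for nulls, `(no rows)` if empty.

441 | 6068 ; 107 | 14120 ; 347 | 2021

LEFT JOIN keeps every departments row; unmatched ones get NULL for employees columns.
Group by departments.id and compute SUM(e.hire_year). SUM over an all-NULL group is NULL.
  1: ids {1, 24, 28} → SUM(e.hire_year)=6068
  2: ids {9, 14, 18, 22, 25, 29, 31} → SUM(e.hire_year)=14120
  3: ids {10} → SUM(e.hire_year)=2021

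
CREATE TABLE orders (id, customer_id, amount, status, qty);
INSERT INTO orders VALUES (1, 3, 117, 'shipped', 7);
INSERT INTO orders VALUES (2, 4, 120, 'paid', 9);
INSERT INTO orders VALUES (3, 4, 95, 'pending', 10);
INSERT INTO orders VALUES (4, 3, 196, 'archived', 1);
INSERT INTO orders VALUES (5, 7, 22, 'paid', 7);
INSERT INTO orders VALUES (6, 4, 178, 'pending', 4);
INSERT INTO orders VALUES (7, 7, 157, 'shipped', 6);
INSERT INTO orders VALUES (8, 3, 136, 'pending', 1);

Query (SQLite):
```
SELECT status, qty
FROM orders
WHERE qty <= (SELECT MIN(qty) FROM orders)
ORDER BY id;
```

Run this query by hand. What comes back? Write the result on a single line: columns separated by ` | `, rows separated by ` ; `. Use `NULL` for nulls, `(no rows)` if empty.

archived | 1 ; pending | 1

Scalar subquery: MIN(qty) over all orders rows = 1.
Keep rows where qty <= that value.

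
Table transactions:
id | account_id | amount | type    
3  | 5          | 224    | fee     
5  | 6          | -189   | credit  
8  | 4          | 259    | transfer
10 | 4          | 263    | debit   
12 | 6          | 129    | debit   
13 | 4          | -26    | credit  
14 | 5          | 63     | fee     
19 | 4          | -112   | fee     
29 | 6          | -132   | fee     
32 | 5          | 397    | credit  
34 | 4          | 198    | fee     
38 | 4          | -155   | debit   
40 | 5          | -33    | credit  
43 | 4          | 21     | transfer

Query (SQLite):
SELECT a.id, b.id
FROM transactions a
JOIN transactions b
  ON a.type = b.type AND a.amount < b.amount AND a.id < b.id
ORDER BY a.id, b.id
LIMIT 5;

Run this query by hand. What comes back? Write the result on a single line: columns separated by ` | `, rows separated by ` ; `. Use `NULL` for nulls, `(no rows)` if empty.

Pairs (a,b) with same type, a.amount < b.amount, a.id < b.id.
type groups: credit:{5,13,32,40} debit:{10,12,38} fee:{3,14,19,29,34} transfer:{8,43}
Ordered by (a.id, b.id); first 5.

5 | 13 ; 5 | 32 ; 5 | 40 ; 13 | 32 ; 14 | 34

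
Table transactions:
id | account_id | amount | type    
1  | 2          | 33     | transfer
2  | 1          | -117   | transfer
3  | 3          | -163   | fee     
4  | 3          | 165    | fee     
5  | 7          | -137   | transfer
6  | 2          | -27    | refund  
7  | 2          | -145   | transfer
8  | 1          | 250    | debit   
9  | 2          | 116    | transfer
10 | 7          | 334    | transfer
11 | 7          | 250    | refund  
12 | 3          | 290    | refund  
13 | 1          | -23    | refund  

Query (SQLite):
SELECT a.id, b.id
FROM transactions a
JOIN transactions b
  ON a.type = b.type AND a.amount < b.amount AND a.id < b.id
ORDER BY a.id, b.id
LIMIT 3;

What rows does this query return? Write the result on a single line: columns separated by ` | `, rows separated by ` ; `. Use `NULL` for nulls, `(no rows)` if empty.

1 | 9 ; 1 | 10 ; 2 | 9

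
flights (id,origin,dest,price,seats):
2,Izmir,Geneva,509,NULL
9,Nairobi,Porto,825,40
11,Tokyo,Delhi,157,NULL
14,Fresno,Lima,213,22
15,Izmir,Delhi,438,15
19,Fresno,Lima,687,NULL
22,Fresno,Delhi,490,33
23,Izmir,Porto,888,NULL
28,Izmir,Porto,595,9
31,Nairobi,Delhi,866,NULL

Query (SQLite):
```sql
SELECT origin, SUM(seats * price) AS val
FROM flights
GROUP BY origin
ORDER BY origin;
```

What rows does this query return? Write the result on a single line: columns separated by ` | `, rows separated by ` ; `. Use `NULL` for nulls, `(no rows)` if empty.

Fresno | 20856 ; Izmir | 11925 ; Nairobi | 33000 ; Tokyo | NULL

For each row compute seats * price.
Group by origin; take SUM of the expression per group.
  Fresno: ids {14, 19, 22} → SUM(seats * price)=20856
  Izmir: ids {2, 15, 23, 28} → SUM(seats * price)=11925
  Nairobi: ids {9, 31} → SUM(seats * price)=33000
  Tokyo: ids {11} → SUM(seats * price)=NULL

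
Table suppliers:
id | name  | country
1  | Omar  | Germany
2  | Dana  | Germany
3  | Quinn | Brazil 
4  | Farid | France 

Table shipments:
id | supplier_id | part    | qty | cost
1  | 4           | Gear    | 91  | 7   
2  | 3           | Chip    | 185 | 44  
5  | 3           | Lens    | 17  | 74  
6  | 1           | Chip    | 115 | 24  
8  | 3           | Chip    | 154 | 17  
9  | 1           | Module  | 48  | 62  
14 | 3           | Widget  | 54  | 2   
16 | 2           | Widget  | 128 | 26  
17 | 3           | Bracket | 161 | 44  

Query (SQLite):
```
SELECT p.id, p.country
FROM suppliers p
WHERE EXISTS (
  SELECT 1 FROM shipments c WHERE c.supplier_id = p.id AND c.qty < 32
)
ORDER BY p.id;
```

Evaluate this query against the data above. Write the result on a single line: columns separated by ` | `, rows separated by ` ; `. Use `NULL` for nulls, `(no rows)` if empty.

For each suppliers row, check whether any shipments with matching supplier_id has qty < 32.
Keep rows where that is true.

3 | Brazil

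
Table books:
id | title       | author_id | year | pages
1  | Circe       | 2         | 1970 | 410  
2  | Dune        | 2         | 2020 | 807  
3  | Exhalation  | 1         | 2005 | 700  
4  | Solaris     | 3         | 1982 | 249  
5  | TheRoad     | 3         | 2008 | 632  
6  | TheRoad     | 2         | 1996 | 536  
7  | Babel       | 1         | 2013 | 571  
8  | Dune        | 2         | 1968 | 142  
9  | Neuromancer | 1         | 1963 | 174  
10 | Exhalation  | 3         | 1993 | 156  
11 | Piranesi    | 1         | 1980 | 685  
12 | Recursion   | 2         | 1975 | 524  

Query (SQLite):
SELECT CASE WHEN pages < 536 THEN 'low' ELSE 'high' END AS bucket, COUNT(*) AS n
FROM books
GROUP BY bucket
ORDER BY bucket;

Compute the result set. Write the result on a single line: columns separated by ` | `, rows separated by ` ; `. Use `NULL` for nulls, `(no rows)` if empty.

high | 6 ; low | 6

Bucket rows by pages < 536 → 'low' else 'high'; count each bucket.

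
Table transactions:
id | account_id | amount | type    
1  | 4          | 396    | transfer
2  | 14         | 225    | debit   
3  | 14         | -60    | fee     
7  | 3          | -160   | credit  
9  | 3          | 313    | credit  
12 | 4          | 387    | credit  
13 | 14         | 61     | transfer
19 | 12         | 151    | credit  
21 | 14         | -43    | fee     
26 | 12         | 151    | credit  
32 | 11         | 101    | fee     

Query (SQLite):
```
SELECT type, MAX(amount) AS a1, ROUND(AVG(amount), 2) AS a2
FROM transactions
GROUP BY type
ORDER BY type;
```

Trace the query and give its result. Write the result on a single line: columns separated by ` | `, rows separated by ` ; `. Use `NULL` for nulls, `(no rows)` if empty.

Group transactions by type.
Per group compute: MAX(amount), ROUND(AVG(amount), 2).
  credit: ids {7, 9, 12, 19, 26} → MAX(amount)=387, ROUND(AVG(amount), 2)=168.4
  debit: ids {2} → MAX(amount)=225, ROUND(AVG(amount), 2)=225
  fee: ids {3, 21, 32} → MAX(amount)=101, ROUND(AVG(amount), 2)=-0.67
  transfer: ids {1, 13} → MAX(amount)=396, ROUND(AVG(amount), 2)=228.5

credit | 387 | 168.4 ; debit | 225 | 225 ; fee | 101 | -0.67 ; transfer | 396 | 228.5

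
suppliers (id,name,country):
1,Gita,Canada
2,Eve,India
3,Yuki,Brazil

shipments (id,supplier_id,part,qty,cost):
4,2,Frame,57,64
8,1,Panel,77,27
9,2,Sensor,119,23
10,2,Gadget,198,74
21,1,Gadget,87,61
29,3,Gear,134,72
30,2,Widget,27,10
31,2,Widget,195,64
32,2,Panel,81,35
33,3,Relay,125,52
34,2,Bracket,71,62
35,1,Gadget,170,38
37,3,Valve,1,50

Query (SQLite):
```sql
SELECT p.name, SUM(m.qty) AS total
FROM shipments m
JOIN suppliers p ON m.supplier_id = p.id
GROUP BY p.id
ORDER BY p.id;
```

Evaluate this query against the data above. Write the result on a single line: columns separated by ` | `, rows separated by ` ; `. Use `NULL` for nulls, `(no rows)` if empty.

Join each shipments row to its suppliers via supplier_id.
Group joined rows by suppliers.id; compute SUM(m.qty) per group.
  1: ids {8, 21, 35} → SUM(m.qty)=334
  2: ids {4, 9, 10, 30, 31, 32, 34} → SUM(m.qty)=748
  3: ids {29, 33, 37} → SUM(m.qty)=260

Gita | 334 ; Eve | 748 ; Yuki | 260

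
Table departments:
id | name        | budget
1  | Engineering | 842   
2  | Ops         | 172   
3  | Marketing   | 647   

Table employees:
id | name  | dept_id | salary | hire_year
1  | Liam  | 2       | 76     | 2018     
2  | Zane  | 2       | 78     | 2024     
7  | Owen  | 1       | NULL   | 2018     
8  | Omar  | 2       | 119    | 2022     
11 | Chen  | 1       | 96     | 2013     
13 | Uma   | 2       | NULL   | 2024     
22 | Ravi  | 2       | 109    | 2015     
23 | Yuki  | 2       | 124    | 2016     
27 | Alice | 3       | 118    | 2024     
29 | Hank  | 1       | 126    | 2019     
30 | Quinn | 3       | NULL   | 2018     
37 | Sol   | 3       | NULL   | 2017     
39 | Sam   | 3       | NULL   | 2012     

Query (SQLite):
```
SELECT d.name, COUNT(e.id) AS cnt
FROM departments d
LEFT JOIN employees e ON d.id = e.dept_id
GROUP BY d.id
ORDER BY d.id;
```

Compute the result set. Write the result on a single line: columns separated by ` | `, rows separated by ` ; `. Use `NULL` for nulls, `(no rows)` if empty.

Engineering | 3 ; Ops | 6 ; Marketing | 4

LEFT JOIN keeps every departments row; unmatched ones get NULL for employees columns.
Group by departments.id and compute COUNT(e.id). COUNT(col) of an all-NULL group is 0.
  1: ids {7, 11, 29} → COUNT(e.id)=3
  2: ids {1, 2, 8, 13, 22, 23} → COUNT(e.id)=6
  3: ids {27, 30, 37, 39} → COUNT(e.id)=4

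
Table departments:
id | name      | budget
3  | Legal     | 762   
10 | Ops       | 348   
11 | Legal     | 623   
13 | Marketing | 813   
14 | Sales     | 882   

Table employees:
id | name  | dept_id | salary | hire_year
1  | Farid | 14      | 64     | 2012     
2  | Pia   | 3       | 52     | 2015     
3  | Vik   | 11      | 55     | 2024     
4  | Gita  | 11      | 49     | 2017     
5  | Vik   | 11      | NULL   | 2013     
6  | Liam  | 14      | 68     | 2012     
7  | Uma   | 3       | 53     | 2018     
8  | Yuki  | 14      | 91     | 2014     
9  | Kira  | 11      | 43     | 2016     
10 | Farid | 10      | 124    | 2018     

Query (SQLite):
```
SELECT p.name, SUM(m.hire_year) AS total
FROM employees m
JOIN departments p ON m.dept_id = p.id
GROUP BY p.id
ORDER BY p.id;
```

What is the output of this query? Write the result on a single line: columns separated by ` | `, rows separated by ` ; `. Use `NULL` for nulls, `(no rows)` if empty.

Legal | 4033 ; Ops | 2018 ; Legal | 8070 ; Sales | 6038

Join each employees row to its departments via dept_id.
Group joined rows by departments.id; compute SUM(m.hire_year) per group.
  3: ids {2, 7} → SUM(m.hire_year)=4033
  10: ids {10} → SUM(m.hire_year)=2018
  11: ids {3, 4, 5, 9} → SUM(m.hire_year)=8070
  14: ids {1, 6, 8} → SUM(m.hire_year)=6038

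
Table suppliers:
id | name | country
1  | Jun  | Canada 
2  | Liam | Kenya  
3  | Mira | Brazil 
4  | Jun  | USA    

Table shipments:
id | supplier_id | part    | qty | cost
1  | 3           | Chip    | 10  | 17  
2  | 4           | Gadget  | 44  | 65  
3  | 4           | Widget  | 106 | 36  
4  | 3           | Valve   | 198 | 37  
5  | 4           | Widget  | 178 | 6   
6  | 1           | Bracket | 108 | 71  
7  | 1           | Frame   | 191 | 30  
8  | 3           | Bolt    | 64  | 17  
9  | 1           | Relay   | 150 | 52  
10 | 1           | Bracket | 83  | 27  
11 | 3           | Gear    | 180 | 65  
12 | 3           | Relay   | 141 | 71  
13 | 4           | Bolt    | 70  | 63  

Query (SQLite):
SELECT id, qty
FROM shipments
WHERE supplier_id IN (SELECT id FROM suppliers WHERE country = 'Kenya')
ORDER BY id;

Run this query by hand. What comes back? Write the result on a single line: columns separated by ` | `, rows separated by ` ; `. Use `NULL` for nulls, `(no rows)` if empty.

Inner query: suppliers.id where country = 'Kenya'.
Outer: keep shipments rows whose supplier_id is in that set.
Inner query → {2}

(no rows)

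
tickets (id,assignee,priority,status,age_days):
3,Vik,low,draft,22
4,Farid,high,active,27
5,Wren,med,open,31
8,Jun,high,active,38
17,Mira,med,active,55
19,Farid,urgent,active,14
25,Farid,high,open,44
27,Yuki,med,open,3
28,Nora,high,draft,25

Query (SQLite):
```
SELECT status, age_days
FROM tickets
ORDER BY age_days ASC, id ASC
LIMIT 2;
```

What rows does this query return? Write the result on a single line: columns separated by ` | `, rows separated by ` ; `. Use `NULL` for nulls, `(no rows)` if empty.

open | 3 ; active | 14

Sort by age_days asc, tiebreak id asc: (3, id=27), (14, id=19), (22, id=3), (25, id=28), (27, id=4) …. Take first 2.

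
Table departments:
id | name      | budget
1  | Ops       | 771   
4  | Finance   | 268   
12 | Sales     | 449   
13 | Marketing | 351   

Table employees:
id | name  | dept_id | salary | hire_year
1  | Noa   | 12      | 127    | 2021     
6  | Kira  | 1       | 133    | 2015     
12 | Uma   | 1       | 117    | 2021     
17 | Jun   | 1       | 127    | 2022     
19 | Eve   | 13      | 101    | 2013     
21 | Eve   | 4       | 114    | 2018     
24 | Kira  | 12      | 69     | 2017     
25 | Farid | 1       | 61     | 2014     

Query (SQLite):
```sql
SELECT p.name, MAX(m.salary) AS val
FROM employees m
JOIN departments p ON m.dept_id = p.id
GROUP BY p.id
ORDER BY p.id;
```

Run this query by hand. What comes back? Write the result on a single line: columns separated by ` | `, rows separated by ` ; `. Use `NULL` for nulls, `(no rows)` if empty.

Ops | 133 ; Finance | 114 ; Sales | 127 ; Marketing | 101

Join each employees row to its departments via dept_id.
Group joined rows by departments.id; compute MAX(m.salary) per group.
  1: ids {6, 12, 17, 25} → MAX(m.salary)=133
  4: ids {21} → MAX(m.salary)=114
  12: ids {1, 24} → MAX(m.salary)=127
  13: ids {19} → MAX(m.salary)=101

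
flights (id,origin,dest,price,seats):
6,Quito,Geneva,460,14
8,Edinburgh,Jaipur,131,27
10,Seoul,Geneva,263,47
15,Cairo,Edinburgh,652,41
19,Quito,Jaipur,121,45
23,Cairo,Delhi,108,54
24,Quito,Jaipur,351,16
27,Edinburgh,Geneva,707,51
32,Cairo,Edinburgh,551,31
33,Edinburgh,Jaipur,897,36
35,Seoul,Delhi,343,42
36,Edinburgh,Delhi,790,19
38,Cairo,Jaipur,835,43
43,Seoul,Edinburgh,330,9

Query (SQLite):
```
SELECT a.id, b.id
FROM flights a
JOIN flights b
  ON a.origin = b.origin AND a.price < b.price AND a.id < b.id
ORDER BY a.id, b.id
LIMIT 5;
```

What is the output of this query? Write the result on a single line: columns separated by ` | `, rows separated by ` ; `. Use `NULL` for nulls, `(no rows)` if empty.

Pairs (a,b) with same origin, a.price < b.price, a.id < b.id.
origin groups: Cairo:{15,23,32,38} Edinburgh:{8,27,33,36} Quito:{6,19,24} Seoul:{10,35,43}
Ordered by (a.id, b.id); first 5.

8 | 27 ; 8 | 33 ; 8 | 36 ; 10 | 35 ; 10 | 43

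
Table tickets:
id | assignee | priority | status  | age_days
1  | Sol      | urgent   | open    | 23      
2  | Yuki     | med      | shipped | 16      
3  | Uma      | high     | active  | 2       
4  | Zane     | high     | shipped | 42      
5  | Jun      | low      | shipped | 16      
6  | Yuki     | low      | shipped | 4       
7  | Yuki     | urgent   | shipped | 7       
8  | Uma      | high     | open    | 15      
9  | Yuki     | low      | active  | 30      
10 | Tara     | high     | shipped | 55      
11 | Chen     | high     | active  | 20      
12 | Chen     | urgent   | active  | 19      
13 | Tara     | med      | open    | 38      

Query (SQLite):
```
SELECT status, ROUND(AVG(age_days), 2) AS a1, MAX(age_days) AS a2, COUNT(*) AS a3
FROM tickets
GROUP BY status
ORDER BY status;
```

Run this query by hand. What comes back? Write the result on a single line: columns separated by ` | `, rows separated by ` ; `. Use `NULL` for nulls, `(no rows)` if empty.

active | 17.75 | 30 | 4 ; open | 25.33 | 38 | 3 ; shipped | 23.33 | 55 | 6

Group tickets by status.
Per group compute: ROUND(AVG(age_days), 2), MAX(age_days), COUNT(*).
  active: ids {3, 9, 11, 12} → ROUND(AVG(age_days), 2)=17.75, MAX(age_days)=30, COUNT(*)=4
  open: ids {1, 8, 13} → ROUND(AVG(age_days), 2)=25.33, MAX(age_days)=38, COUNT(*)=3
  shipped: ids {2, 4, 5, 6, 7, 10} → ROUND(AVG(age_days), 2)=23.33, MAX(age_days)=55, COUNT(*)=6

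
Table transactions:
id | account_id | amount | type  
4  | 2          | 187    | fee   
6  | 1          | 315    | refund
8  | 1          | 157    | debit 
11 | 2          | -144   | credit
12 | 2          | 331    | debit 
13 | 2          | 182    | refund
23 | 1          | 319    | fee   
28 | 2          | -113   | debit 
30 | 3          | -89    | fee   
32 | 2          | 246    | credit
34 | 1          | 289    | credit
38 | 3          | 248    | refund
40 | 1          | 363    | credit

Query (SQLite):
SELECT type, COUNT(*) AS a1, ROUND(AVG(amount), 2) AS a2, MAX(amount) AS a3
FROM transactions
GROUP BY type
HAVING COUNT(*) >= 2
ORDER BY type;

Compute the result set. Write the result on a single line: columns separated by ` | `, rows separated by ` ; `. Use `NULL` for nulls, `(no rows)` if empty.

Group transactions by type.
Per group compute: COUNT(*), ROUND(AVG(amount), 2), MAX(amount).
HAVING: drop groups with fewer than 2 rows.
  credit: ids {11, 32, 34, 40} → COUNT(*)=4, ROUND(AVG(amount), 2)=188.5, MAX(amount)=363
  debit: ids {8, 12, 28} → COUNT(*)=3, ROUND(AVG(amount), 2)=125, MAX(amount)=331
  fee: ids {4, 23, 30} → COUNT(*)=3, ROUND(AVG(amount), 2)=139, MAX(amount)=319
  refund: ids {6, 13, 38} → COUNT(*)=3, ROUND(AVG(amount), 2)=248.33, MAX(amount)=315

credit | 4 | 188.5 | 363 ; debit | 3 | 125 | 331 ; fee | 3 | 139 | 319 ; refund | 3 | 248.33 | 315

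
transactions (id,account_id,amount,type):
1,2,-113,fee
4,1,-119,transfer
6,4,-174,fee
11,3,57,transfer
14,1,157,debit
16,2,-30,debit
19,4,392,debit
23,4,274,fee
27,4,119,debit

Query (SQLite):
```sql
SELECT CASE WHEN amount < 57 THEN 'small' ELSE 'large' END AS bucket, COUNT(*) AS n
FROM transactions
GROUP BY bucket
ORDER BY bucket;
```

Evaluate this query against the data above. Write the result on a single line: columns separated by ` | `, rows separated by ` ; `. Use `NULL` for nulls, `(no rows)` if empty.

large | 5 ; small | 4

Bucket rows by amount < 57 → 'small' else 'large'; count each bucket.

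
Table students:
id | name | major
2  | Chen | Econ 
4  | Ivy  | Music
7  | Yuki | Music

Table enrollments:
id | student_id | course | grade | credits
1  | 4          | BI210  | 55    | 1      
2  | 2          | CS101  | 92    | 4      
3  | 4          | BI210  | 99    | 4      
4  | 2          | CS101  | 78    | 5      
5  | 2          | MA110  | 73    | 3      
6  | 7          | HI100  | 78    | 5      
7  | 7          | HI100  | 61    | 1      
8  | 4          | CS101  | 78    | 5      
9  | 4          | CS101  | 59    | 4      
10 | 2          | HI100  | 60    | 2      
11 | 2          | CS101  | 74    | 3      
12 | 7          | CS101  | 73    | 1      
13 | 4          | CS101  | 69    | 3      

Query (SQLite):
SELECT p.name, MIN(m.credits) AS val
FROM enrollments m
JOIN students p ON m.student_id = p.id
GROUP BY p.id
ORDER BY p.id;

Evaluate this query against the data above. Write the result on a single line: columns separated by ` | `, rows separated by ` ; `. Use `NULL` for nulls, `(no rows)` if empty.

Chen | 2 ; Ivy | 1 ; Yuki | 1

Join each enrollments row to its students via student_id.
Group joined rows by students.id; compute MIN(m.credits) per group.
  2: ids {2, 4, 5, 10, 11} → MIN(m.credits)=2
  4: ids {1, 3, 8, 9, 13} → MIN(m.credits)=1
  7: ids {6, 7, 12} → MIN(m.credits)=1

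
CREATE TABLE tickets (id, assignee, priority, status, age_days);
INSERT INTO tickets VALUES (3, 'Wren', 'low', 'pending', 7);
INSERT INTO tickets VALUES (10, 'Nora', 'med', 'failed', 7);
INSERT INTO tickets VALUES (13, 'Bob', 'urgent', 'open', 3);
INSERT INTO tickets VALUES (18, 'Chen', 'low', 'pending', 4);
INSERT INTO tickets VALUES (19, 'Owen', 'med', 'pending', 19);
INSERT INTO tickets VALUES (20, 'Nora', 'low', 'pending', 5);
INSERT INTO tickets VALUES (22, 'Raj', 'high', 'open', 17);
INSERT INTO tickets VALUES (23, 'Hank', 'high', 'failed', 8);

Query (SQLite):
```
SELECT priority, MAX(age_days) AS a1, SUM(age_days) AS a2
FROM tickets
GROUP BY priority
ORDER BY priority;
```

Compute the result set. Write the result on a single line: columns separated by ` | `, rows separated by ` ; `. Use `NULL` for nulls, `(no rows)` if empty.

high | 17 | 25 ; low | 7 | 16 ; med | 19 | 26 ; urgent | 3 | 3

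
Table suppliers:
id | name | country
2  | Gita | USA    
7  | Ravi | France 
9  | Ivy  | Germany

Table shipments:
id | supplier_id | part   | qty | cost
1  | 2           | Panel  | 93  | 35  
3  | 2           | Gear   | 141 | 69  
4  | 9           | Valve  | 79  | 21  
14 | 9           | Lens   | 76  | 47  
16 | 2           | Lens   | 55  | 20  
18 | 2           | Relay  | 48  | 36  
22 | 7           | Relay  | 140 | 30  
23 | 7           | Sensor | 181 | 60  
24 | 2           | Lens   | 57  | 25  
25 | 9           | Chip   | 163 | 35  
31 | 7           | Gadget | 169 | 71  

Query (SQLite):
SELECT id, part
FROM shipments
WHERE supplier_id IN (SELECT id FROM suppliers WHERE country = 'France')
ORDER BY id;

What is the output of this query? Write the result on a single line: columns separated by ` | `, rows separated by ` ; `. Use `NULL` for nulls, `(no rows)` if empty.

Inner query: suppliers.id where country = 'France'.
Outer: keep shipments rows whose supplier_id is in that set.
Inner query → {7}

22 | Relay ; 23 | Sensor ; 31 | Gadget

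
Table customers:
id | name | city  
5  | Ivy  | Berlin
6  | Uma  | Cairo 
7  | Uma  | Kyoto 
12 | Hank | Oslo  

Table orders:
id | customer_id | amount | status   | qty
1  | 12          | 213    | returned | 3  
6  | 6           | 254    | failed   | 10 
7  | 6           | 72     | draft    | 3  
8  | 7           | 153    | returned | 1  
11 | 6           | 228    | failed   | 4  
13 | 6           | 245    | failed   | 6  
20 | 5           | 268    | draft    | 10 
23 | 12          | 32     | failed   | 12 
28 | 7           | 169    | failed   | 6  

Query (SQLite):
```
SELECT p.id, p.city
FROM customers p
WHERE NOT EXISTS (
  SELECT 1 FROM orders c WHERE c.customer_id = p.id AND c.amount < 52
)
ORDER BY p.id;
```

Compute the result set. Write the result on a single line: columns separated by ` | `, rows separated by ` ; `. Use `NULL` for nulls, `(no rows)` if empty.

For each customers row, check whether any orders with matching customer_id has amount < 52.
Keep rows where that is false.

5 | Berlin ; 6 | Cairo ; 7 | Kyoto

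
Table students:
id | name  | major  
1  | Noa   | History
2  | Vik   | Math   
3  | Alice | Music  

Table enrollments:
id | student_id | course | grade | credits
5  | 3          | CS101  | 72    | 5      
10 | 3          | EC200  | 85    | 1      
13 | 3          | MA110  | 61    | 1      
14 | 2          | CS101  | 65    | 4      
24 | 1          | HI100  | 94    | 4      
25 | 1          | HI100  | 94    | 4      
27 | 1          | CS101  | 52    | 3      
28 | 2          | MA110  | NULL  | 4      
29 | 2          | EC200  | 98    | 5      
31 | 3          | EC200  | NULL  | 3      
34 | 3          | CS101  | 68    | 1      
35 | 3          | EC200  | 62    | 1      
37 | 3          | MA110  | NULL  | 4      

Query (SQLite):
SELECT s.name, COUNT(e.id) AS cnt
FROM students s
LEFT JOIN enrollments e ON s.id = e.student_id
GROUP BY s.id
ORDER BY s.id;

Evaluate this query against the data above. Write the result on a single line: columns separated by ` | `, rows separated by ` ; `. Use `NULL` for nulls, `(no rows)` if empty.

LEFT JOIN keeps every students row; unmatched ones get NULL for enrollments columns.
Group by students.id and compute COUNT(e.id). COUNT(col) of an all-NULL group is 0.
  1: ids {24, 25, 27} → COUNT(e.id)=3
  2: ids {14, 28, 29} → COUNT(e.id)=3
  3: ids {5, 10, 13, 31, 34, 35, 37} → COUNT(e.id)=7

Noa | 3 ; Vik | 3 ; Alice | 7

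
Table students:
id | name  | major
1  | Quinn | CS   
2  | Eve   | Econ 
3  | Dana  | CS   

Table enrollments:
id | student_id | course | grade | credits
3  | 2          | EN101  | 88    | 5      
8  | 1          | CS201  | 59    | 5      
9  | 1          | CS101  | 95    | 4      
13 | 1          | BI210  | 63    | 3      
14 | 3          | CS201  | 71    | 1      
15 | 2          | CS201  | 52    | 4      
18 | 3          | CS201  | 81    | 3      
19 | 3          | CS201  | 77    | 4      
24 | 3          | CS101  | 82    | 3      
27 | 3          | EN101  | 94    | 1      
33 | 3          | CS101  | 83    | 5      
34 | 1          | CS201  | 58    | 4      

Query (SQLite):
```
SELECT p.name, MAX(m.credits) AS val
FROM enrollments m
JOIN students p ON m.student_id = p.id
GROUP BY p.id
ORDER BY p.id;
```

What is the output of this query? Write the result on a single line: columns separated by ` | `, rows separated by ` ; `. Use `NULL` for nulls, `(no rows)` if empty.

Join each enrollments row to its students via student_id.
Group joined rows by students.id; compute MAX(m.credits) per group.
  1: ids {8, 9, 13, 34} → MAX(m.credits)=5
  2: ids {3, 15} → MAX(m.credits)=5
  3: ids {14, 18, 19, 24, 27, 33} → MAX(m.credits)=5

Quinn | 5 ; Eve | 5 ; Dana | 5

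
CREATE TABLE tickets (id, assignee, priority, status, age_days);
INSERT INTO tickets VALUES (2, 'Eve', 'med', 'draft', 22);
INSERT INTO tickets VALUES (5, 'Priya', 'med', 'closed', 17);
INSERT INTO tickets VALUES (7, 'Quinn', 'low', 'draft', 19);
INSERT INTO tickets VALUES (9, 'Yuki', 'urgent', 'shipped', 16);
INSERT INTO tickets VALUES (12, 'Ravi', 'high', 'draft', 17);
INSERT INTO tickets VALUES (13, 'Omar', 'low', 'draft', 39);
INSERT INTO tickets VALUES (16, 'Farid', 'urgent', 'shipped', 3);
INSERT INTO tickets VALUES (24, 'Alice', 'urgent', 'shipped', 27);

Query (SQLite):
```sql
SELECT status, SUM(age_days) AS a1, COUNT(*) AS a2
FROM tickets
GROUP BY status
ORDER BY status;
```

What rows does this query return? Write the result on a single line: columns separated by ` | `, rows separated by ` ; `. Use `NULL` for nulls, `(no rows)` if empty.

Group tickets by status.
Per group compute: SUM(age_days), COUNT(*).
  closed: ids {5} → SUM(age_days)=17, COUNT(*)=1
  draft: ids {2, 7, 12, 13} → SUM(age_days)=97, COUNT(*)=4
  shipped: ids {9, 16, 24} → SUM(age_days)=46, COUNT(*)=3

closed | 17 | 1 ; draft | 97 | 4 ; shipped | 46 | 3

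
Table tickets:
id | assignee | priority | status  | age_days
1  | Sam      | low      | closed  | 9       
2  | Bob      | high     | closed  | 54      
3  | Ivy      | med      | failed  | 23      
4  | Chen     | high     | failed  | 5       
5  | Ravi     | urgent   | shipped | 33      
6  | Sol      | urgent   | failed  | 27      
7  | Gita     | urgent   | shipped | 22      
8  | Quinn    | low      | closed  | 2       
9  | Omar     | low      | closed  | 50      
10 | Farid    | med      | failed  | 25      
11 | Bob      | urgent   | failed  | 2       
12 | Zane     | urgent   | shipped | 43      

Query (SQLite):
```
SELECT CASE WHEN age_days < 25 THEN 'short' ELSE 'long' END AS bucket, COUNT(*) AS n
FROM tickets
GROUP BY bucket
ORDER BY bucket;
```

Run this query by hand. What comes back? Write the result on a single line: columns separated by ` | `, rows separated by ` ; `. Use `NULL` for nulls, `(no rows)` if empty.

Bucket rows by age_days < 25 → 'short' else 'long'; count each bucket.

long | 6 ; short | 6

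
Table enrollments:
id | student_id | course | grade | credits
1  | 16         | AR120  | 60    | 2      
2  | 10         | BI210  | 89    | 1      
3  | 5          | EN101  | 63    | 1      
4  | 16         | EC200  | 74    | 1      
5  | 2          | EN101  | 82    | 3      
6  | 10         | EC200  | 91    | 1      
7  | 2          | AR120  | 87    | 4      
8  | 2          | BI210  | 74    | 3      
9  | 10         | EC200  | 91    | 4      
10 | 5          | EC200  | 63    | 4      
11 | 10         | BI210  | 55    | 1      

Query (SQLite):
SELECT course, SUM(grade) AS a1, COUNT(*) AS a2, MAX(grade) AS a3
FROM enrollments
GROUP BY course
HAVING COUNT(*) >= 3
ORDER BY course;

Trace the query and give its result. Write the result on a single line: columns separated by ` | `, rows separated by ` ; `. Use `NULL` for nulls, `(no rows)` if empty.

Group enrollments by course.
Per group compute: SUM(grade), COUNT(*), MAX(grade).
HAVING: drop groups with fewer than 3 rows.
  AR120: ids {1, 7} → SUM(grade)=147, COUNT(*)=2, MAX(grade)=87
  BI210: ids {2, 8, 11} → SUM(grade)=218, COUNT(*)=3, MAX(grade)=89
  EC200: ids {4, 6, 9, 10} → SUM(grade)=319, COUNT(*)=4, MAX(grade)=91
  EN101: ids {3, 5} → SUM(grade)=145, COUNT(*)=2, MAX(grade)=82

BI210 | 218 | 3 | 89 ; EC200 | 319 | 4 | 91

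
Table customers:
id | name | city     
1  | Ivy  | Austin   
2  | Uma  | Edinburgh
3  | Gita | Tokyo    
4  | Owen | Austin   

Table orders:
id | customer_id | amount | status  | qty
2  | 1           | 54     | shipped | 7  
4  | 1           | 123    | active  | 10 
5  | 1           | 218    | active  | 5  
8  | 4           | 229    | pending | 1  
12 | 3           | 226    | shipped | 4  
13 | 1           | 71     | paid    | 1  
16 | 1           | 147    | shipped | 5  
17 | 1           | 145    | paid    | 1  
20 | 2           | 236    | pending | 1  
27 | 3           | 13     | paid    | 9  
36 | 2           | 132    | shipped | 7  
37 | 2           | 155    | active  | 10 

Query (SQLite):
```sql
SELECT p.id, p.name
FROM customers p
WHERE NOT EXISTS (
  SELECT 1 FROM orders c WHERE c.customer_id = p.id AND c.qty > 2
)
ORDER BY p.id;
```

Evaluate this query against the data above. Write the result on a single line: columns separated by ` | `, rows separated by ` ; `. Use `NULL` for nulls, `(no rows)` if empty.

For each customers row, check whether any orders with matching customer_id has qty > 2.
Keep rows where that is false.

4 | Owen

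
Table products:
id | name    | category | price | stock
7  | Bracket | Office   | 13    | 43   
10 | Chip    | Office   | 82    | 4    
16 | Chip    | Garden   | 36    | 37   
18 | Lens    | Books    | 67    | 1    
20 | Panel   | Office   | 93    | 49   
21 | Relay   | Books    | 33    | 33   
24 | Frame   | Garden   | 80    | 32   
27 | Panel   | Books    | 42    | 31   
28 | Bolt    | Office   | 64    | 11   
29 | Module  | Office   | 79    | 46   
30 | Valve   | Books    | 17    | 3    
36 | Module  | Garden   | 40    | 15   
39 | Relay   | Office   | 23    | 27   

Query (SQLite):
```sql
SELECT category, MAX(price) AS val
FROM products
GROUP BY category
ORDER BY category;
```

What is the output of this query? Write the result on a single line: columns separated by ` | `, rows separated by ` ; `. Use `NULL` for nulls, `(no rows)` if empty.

Books | 67 ; Garden | 80 ; Office | 93

Partition products by category; compute MAX(price) within each group.
  Books: ids {18, 21, 27, 30} → MAX(price)=67
  Garden: ids {16, 24, 36} → MAX(price)=80
  Office: ids {7, 10, 20, 28, 29, 39} → MAX(price)=93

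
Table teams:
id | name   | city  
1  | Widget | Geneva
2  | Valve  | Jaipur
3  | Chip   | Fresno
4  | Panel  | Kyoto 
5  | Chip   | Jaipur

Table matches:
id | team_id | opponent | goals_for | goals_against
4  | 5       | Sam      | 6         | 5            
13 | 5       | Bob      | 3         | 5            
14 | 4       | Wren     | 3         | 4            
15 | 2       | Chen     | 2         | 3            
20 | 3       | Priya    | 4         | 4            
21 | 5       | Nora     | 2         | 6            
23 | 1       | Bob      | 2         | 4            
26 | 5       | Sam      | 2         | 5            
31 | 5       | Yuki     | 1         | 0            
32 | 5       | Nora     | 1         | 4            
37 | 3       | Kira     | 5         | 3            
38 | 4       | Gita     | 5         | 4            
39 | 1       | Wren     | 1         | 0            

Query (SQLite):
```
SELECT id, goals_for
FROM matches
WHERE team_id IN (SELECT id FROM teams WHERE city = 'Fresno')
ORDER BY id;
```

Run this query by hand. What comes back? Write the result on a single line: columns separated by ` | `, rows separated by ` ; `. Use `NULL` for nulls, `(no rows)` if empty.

20 | 4 ; 37 | 5

Inner query: teams.id where city = 'Fresno'.
Outer: keep matches rows whose team_id is in that set.
Inner query → {3}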